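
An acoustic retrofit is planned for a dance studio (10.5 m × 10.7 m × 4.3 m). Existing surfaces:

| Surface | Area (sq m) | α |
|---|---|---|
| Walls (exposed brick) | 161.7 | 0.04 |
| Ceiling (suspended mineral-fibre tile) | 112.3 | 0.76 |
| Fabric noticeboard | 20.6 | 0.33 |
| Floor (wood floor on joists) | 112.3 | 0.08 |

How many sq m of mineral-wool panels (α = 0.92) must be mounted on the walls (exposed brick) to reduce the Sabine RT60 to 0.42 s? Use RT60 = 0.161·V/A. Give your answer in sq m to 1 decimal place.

88.2

Total absorption A₁ = 161.7·0.04 + 112.3·0.76 + 20.6·0.33 + 112.3·0.08
  = 6.468 + 85.348 + 6.798 + 8.984 = 107.598 sq m sabins.
Required A₂ = 0.161·483.105/0.42 = 185.190 sabins.
Absorption to add: 185.190 − 107.598 = 77.592 sabins.
Net gain per sq m: Δα = 0.92 − 0.04 = 0.88.
Panel area = 77.592 / 0.88 = 88.2 sq m.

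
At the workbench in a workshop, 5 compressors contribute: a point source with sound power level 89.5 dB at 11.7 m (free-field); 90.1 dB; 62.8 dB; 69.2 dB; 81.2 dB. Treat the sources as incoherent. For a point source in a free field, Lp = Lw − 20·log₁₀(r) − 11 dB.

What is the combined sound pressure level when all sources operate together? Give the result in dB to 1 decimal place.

Source at 11.7 m: Lp = 89.5 − 20·log₁₀(11.7) − 11 = 57.1 dB.
Sum in the linear (power) domain: Σ 10^(Lᵢ/10) = 10^(57.1/10) + 10^(90.1/10) + 10^(62.8/10) + 10^(69.2/10) + 10^(81.2/10) = 1.166e+09.
L_total = 10·log₁₀(1.166e+09) = 90.7 dB.

90.7 dB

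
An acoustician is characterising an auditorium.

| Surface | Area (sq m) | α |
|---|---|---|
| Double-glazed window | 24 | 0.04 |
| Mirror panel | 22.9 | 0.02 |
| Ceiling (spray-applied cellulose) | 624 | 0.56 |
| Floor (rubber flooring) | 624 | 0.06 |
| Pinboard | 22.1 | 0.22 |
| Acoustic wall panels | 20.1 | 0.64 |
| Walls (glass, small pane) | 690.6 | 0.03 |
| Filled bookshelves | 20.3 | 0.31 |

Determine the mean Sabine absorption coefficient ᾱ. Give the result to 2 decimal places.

Total surface area S = 2048.0 sq m.
Σ(Sᵢαᵢ) = 24*0.04 + 22.9*0.02 + 624*0.56 + 624*0.06 + 22.1*0.22 + 20.1*0.64 + 690.6*0.03 + 20.3*0.31 = 433.035.
ᾱ = 433.035 / 2048.0 = 0.21.

0.21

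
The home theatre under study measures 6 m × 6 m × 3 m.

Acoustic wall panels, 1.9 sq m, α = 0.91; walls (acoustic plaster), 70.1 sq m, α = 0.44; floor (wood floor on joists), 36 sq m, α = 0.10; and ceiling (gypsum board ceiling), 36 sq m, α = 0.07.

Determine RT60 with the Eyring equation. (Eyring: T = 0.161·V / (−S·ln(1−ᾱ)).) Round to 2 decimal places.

0.39 sec

S = Σ Sᵢ = 144.0 sq m.
Absorption A = 1.9·0.91 + 70.1·0.44 + 36·0.10 + 36·0.07 = 38.693 sabins.
ᾱ = 38.693 / 144.0 = 0.2687.
Eyring denominator: −S ln(1−ᾱ) = 45.062.
V = 6 × 6 × 3 = 108 m³.
RT60 = 0.161 × 108 / 45.062 = 0.39 s.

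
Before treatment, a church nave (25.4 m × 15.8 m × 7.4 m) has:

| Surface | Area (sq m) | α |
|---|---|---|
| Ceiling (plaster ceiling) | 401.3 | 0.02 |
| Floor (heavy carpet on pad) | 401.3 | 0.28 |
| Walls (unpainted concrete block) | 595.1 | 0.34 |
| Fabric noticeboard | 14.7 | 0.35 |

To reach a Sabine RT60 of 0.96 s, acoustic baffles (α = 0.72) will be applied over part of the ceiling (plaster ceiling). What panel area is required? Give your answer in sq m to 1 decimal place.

Summing Sᵢαᵢ: 8.026 + 112.364 + 202.334 + 5.145 → A₁ = 327.869 sabins.
V = 2969.768 m³. Target absorption A₂ = 0.161 × 2969.768 / 0.96 = 498.055 sabins.
ΔA needed = 498.055 − 327.869 = 170.186 sabins.
Each sq m of panel replacing the ceiling (plaster ceiling) adds (0.72 − 0.02) = 0.70 sabins.
Panel area = 170.186 / 0.70 = 243.1 sq m.

243.1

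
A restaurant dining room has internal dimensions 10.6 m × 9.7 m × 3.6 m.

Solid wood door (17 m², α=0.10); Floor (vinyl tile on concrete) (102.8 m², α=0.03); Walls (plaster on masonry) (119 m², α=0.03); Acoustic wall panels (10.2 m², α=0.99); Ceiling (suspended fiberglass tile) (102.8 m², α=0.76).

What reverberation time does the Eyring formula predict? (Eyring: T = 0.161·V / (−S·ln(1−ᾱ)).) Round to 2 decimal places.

0.53 seconds

Total surface area S = 17 + 102.8 + 119 + 10.2 + 102.8 = 351.8 m².
Absorption A = 17×0.10 + 102.8×0.03 + 119×0.03 + 10.2×0.99 + 102.8×0.76 = 96.580 sabins.
Mean coefficient ᾱ = A/S = 0.2745.
Eyring denominator: −S ln(1−ᾱ) = 112.891.
V = 10.6 × 9.7 × 3.6 = 370.152 m³.
RT60 = 0.161 × 370.152 / 112.891 = 0.53 s.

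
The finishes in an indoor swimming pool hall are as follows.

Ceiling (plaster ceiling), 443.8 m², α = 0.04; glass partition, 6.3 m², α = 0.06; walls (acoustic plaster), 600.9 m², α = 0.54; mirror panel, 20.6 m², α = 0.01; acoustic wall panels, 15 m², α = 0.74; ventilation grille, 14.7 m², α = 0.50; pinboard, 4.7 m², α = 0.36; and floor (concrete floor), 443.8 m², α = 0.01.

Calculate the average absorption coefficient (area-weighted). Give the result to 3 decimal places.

S = Σ Sᵢ = 443.8 + 6.3 + 600.9 + 20.6 + 15 + 14.7 + 4.7 + 443.8 = 1549.8 m².
A = 443.8*0.04 + 6.3*0.06 + 600.9*0.54 + 20.6*0.01 + 15*0.74 + 14.7*0.50 + 4.7*0.36 + 443.8*0.01 = 367.402 sabins.
ᾱ = 367.402 / 1549.8 = 0.237.

0.237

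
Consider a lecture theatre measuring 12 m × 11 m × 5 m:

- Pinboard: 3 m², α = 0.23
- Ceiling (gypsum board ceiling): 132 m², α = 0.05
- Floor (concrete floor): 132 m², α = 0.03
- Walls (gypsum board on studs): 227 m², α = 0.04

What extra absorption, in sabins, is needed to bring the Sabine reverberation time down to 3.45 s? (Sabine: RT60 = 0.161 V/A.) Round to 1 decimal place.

10.5 sabins

Summing Sᵢαᵢ: 0.690 + 6.600 + 3.960 + 9.080 → A₁ = 20.330 sabins.
V = 660 m³. Required absorption A₂ = 0.161 × 660 / 3.45 = 30.800 sabins.
ΔA = A₂ − A₁ = 30.800 − 20.330 = 10.5 sabins.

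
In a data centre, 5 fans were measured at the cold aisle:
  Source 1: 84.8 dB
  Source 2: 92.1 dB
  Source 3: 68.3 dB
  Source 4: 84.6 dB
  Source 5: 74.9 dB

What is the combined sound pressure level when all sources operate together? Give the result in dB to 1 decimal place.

93.5 dB

Sum in the linear (power) domain: Σ 10^(Lᵢ/10) = 10^(84.8/10) + 10^(92.1/10) + 10^(68.3/10) + 10^(84.6/10) + 10^(74.9/10) = 2.25e+09.
Combined level = 10 log₁₀(2.25e+09) = 93.5 dB.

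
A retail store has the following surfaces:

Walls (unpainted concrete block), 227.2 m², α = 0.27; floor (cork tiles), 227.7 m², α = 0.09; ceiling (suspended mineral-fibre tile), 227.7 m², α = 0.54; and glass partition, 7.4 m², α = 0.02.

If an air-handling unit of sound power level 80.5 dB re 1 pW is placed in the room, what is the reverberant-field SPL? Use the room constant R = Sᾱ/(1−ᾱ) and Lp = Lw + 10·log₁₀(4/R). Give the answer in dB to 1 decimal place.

A = 204.943 sabins; S = 690.0 m².
ᾱ = 204.943/690.0 = 0.2970; R = Sᾱ/(1−ᾱ) = 204.943/(1−0.2970) = 291.526 m².
Lp = Lw + 10 log₁₀(4/R) = 80.5 -18.63 = 61.9 dB.

61.9 dB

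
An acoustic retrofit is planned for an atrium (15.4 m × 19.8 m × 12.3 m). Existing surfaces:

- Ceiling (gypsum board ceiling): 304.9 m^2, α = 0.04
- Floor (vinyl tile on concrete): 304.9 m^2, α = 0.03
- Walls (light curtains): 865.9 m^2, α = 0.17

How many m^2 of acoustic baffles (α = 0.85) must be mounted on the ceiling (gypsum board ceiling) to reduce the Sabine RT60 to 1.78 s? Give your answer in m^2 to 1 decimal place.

Total absorption A₁ = 304.9×0.04 + 304.9×0.03 + 865.9×0.17
  = 12.196 + 9.147 + 147.203 = 168.546 m^2 sabins.
V = 3750.516 m³. Target absorption A₂ = 0.161 × 3750.516 / 1.78 = 339.232 sabins.
ΔA needed = 339.232 − 168.546 = 170.686 sabins.
Each m^2 of panel replacing the ceiling (gypsum board ceiling) adds (0.85 − 0.04) = 0.81 sabins.
Panel area = 170.686 / 0.81 = 210.7 m^2.

210.7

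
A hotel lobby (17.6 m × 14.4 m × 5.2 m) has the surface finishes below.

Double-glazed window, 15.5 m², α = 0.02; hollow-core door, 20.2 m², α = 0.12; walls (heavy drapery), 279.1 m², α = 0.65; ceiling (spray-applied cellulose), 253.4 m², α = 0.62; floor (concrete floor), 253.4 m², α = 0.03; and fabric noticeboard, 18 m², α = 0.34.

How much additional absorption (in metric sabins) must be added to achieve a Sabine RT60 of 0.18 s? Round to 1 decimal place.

823.8 sabins

Total absorption A₁ = 15.5×0.02 + 20.2×0.12 + 279.1×0.65 + 253.4×0.62 + 253.4×0.03 + 18×0.34
  = 0.310 + 2.424 + 181.415 + 157.108 + 7.602 + 6.120 = 354.979 m² sabins.
V = 1317.888 m³. Required absorption A₂ = 0.161 × 1317.888 / 0.18 = 1178.778 sabins.
ΔA = A₂ − A₁ = 1178.778 − 354.979 = 823.8 sabins.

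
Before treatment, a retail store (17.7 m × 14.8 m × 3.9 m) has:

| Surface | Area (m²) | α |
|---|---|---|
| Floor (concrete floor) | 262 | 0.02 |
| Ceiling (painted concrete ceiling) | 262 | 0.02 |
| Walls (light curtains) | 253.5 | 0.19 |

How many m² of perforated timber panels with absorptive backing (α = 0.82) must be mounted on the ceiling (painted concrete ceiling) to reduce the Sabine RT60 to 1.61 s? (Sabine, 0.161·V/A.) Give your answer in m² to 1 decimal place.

Equivalent absorption area: A₁ = 262×0.02 + 262×0.02 + 253.5×0.19 = 58.645 m².
Required A₂ = 0.161·1021.644/1.61 = 102.164 sabins.
ΔA needed = 102.164 − 58.645 = 43.519 sabins.
Each m² of panel replacing the ceiling (painted concrete ceiling) adds (0.82 − 0.02) = 0.80 sabins.
Area = ΔA/Δα = 43.519/0.80 = 54.4 m².

54.4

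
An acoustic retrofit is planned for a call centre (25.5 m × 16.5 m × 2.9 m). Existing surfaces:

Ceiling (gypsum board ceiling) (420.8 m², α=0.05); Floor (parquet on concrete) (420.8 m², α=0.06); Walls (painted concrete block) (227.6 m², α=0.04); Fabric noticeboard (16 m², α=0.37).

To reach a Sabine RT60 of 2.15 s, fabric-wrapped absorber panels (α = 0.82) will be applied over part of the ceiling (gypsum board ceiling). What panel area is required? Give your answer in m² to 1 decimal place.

A₁ = Σ Sᵢαᵢ = 420.8×0.05 + 420.8×0.06 + 227.6×0.04 + 16×0.37 = 61.312 sabins.
Required A₂ = 0.161·1220.175/2.15 = 91.371 sabins.
Absorption to add: 91.371 − 61.312 = 30.059 sabins.
Net gain per m²: Δα = 0.82 − 0.05 = 0.77.
Area = ΔA/Δα = 30.059/0.77 = 39.0 m².

39.0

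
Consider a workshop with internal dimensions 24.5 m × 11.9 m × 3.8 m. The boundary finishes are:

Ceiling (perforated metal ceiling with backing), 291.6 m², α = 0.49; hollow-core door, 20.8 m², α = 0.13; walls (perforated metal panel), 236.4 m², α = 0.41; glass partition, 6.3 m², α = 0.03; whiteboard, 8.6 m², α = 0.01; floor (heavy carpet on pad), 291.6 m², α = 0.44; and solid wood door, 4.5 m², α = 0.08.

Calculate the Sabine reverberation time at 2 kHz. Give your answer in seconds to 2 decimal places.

Equivalent absorption area: A = 291.6*0.49 + 20.8*0.13 + 236.4*0.41 + 6.3*0.03 + 8.6*0.01 + 291.6*0.44 + 4.5*0.08 = 371.451 m².
V = 24.5·11.9·3.8 = 1107.89 m³.
T = 0.161 V/A = 0.161·1107.89/371.451 = 0.48 s.

0.48 seconds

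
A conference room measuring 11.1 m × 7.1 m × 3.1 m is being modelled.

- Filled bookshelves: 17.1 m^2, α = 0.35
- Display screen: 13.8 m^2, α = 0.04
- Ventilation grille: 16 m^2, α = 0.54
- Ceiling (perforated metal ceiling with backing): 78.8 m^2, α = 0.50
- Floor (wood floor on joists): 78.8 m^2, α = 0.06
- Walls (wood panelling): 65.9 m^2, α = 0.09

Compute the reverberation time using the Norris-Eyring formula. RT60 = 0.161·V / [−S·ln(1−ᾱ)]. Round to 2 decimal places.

0.53 s

Total surface area S = 17.1 + 13.8 + 16 + 78.8 + 78.8 + 65.9 = 270.4 m^2.
Σ(Sᵢαᵢ) = 17.1·0.35 + 13.8·0.04 + 16·0.54 + 78.8·0.50 + 78.8·0.06 + 65.9·0.09 = 65.236.
ᾱ = 65.236 / 270.4 = 0.2413.
−S·ln(1−ᾱ) = −270.4 × ln(1 − 0.2413) = 74.671.
V = 11.1 × 7.1 × 3.1 = 244.311 m³.
T = 0.161·V/[−S·ln(1−ᾱ)] = 0.161·244.311/74.671 = 0.53 s.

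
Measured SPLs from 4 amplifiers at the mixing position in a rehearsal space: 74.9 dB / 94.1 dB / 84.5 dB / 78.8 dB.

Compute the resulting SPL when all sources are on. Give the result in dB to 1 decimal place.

Sum in the linear (power) domain: Σ 10^(Lᵢ/10) = 10^(74.9/10) + 10^(94.1/10) + 10^(84.5/10) + 10^(78.8/10) = 2.959e+09.
Combined level = 10 log₁₀(2.959e+09) = 94.7 dB.

94.7 dB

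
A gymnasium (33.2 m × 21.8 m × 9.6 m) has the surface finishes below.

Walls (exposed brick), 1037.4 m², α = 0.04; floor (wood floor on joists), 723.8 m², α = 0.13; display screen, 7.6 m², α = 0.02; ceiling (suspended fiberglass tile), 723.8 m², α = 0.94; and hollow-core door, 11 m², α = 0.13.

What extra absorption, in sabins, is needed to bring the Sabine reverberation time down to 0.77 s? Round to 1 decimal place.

635.2 sabins

A₁ = Σ Sᵢαᵢ = 1037.4*0.04 + 723.8*0.13 + 7.6*0.02 + 723.8*0.94 + 11*0.13 = 817.544 sabins.
Target A₂ = 0.161·6948.096/0.77 = 1452.784 sabins (V = 6948.096 m³).
ΔA = A₂ − A₁ = 1452.784 − 817.544 = 635.2 sabins.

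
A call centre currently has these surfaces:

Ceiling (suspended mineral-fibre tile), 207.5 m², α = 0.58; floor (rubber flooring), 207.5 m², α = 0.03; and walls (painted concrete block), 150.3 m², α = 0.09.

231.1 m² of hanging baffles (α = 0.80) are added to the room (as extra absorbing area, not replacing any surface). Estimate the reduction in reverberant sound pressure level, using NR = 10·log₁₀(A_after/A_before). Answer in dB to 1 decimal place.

3.7 dB

Equivalent absorption area: A_before = 207.5*0.58 + 207.5*0.03 + 150.3*0.09 = 140.102 m².
Treatment contributes 231.1·0.80 = 184.880 sabins.
New total A_after = 324.982 sabins.
NR = 10·log₁₀(324.982/140.102) = 3.7 dB.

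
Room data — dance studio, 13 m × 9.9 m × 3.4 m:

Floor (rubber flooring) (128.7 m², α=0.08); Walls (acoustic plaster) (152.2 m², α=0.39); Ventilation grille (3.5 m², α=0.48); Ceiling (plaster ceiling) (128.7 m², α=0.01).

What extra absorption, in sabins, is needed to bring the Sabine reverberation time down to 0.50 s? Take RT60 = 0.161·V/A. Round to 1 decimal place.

Summing Sᵢαᵢ: 10.296 + 59.358 + 1.680 + 1.287 → A₁ = 72.621 sabins.
For T = 0.50 s, need A₂ = 0.161·V/T = 0.161·437.58/0.50 = 140.901 sabins.
ΔA = A₂ − A₁ = 140.901 − 72.621 = 68.3 sabins.

68.3 sabins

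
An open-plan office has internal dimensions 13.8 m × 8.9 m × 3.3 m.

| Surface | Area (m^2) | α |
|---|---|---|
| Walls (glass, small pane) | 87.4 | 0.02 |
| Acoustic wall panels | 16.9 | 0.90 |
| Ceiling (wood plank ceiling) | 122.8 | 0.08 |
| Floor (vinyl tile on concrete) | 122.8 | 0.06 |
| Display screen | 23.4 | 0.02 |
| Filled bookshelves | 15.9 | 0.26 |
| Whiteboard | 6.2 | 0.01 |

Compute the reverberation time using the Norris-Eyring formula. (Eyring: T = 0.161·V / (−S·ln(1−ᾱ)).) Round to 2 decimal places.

Total surface area S = 87.4 + 16.9 + 122.8 + 122.8 + 23.4 + 15.9 + 6.2 = 395.4 m^2.
Σ(Sᵢαᵢ) = 87.4×0.02 + 16.9×0.90 + 122.8×0.08 + 122.8×0.06 + 23.4×0.02 + 15.9×0.26 + 6.2×0.01 = 38.814.
Mean coefficient ᾱ = A/S = 0.0982.
Eyring denominator: −S ln(1−ᾱ) = 40.870.
V = 13.8 × 8.9 × 3.3 = 405.306 m³.
T = 0.161·V/[−S·ln(1−ᾱ)] = 0.161·405.306/40.870 = 1.60 s.

1.60 sec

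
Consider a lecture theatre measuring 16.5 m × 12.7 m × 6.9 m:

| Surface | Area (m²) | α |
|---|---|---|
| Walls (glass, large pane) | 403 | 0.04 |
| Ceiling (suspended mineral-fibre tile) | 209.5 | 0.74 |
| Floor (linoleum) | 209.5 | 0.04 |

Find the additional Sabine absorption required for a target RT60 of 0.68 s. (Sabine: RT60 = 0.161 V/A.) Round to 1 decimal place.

Summing Sᵢαᵢ: 16.120 + 155.030 + 8.380 → A₁ = 179.530 sabins.
For T = 0.68 s, need A₂ = 0.161·V/T = 0.161·1445.895/0.68 = 342.337 sabins.
ΔA = A₂ − A₁ = 342.337 − 179.530 = 162.8 sabins.

162.8 sabins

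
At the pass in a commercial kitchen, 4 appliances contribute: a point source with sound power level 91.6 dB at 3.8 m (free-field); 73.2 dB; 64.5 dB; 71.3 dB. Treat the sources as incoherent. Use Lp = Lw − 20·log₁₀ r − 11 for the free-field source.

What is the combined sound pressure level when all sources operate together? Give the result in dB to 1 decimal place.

76.5 dB

Source at 3.8 m: Lp = 91.6 − 20·log₁₀(3.8) − 11 = 69.0 dB.
Σ 10^(Lᵢ/10) = 4.514e+07.
Combined level = 10 log₁₀(4.514e+07) = 76.5 dB.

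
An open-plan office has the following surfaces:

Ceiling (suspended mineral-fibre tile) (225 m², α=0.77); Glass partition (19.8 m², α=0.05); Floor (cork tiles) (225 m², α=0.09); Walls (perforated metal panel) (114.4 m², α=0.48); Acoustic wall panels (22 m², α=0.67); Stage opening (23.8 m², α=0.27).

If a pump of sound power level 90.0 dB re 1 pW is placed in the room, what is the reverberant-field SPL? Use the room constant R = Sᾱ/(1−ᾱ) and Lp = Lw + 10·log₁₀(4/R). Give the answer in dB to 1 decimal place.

Σ(Sᵢαᵢ) = 225·0.77 + 19.8·0.05 + 225·0.09 + 114.4·0.48 + 22·0.67 + 23.8·0.27 = 270.568; total area S = 630.0 m².
ᾱ = 0.4295, so room constant R = A/(1−ᾱ) = 474.265 m².
Lp = 90.0 + 10·log₁₀(4/474.265) = 90.0 + (-20.74) = 69.3 dB.

69.3 dB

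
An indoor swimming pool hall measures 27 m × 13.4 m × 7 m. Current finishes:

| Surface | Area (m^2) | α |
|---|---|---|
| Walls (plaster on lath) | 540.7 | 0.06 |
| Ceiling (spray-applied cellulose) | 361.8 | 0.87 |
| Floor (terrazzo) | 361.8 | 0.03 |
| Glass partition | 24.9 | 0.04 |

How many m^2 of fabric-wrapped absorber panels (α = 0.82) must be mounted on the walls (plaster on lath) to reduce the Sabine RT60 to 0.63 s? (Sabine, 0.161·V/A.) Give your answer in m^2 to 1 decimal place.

Equivalent absorption area: A₁ = 540.7×0.06 + 361.8×0.87 + 361.8×0.03 + 24.9×0.04 = 359.058 m^2.
V = 2532.6 m³. Target absorption A₂ = 0.161 × 2532.6 / 0.63 = 647.220 sabins.
ΔA needed = 647.220 − 359.058 = 288.162 sabins.
Each m^2 of panel replacing the walls (plaster on lath) adds (0.82 − 0.06) = 0.76 sabins.
Area = ΔA/Δα = 288.162/0.76 = 379.2 m^2.

379.2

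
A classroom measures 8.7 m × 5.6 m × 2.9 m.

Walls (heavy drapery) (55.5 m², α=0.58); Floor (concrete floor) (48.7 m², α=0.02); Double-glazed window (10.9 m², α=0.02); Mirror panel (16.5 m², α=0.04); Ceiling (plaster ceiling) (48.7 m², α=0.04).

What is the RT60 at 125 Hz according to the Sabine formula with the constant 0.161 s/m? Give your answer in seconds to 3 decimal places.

0.632 s

Summing Sᵢαᵢ: 32.190 + 0.974 + 0.218 + 0.660 + 1.948 → A = 35.990 sabins.
Volume V = 8.7 × 5.6 × 2.9 = 141.288 m³.
T = 0.161 V/A = 0.161·141.288/35.990 = 0.632 s.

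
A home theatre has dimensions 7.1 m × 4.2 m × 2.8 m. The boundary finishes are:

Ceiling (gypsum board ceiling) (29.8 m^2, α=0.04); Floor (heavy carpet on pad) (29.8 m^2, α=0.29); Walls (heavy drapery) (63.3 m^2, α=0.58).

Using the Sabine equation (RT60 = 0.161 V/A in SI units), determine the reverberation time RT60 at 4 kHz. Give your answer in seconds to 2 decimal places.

A = Σ Sᵢαᵢ = 29.8*0.04 + 29.8*0.29 + 63.3*0.58 = 46.548 sabins.
Room volume: 83.496 m³.
RT60 = 0.161 · V / A = 0.161 × 83.496 / 46.548 = 0.29 s.

0.29 seconds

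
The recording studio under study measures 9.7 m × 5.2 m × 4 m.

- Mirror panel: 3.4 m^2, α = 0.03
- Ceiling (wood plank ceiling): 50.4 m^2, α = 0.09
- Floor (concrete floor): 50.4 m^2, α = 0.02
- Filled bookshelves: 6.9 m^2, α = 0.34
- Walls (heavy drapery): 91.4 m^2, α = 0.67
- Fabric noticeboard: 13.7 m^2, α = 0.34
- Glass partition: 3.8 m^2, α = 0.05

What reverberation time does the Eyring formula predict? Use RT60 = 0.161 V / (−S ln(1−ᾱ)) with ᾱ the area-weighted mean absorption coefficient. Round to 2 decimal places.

S = Σ Sᵢ = 220.0 m^2.
Σ(Sᵢαᵢ) = 3.4·0.03 + 50.4·0.09 + 50.4·0.02 + 6.9·0.34 + 91.4·0.67 + 13.7·0.34 + 3.8·0.05 = 74.078.
ᾱ = 74.078 / 220.0 = 0.3367.
−S·ln(1−ᾱ) = −220.0 × ln(1 − 0.3367) = 90.316.
V = 9.7 × 5.2 × 4 = 201.76 m³.
T = 0.161·V/[−S·ln(1−ᾱ)] = 0.161·201.76/90.316 = 0.36 s.

0.36 s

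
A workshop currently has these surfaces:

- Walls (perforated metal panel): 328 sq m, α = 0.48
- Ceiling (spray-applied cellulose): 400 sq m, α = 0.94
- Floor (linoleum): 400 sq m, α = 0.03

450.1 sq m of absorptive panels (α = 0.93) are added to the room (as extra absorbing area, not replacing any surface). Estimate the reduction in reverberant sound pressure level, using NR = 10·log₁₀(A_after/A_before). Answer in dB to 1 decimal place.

2.5 dB

Equivalent absorption area: A_before = 328*0.48 + 400*0.94 + 400*0.03 = 545.440 sq m.
Treatment contributes 450.1·0.93 = 418.593 sabins.
A_after = 545.440 + 418.593 = 964.033 sabins.
Reduction = 10 log₁₀(A_after/A_before) = 10 log₁₀(1.7674) = 2.5 dB.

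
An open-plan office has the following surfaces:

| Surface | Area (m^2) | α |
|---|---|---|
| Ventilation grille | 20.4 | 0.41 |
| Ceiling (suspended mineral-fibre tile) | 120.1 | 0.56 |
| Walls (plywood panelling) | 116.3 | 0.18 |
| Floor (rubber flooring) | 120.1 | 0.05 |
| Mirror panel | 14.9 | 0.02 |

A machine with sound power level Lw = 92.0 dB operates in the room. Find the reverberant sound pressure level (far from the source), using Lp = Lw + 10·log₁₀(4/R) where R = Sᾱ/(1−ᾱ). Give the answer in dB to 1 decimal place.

76.6 dB

Σ(Sᵢαᵢ) = 20.4×0.41 + 120.1×0.56 + 116.3×0.18 + 120.1×0.05 + 14.9×0.02 = 102.857; total area S = 391.8 m^2.
ᾱ = 0.2625, so room constant R = A/(1−ᾱ) = 139.467 m^2.
Lp = Lw + 10 log₁₀(4/R) = 92.0 -15.42 = 76.6 dB.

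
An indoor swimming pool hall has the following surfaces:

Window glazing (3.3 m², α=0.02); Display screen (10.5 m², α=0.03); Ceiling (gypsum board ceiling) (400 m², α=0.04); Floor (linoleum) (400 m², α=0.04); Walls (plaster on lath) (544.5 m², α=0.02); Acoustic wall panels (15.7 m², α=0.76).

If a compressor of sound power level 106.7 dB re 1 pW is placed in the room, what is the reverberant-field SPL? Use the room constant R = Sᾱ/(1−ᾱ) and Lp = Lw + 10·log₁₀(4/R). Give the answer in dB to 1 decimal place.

A = 55.203 sabins; S = 1374.0 m².
ᾱ = 0.0402, so room constant R = A/(1−ᾱ) = 57.515 m².
Lp = Lw + 10 log₁₀(4/R) = 106.7 -11.58 = 95.1 dB.

95.1 dB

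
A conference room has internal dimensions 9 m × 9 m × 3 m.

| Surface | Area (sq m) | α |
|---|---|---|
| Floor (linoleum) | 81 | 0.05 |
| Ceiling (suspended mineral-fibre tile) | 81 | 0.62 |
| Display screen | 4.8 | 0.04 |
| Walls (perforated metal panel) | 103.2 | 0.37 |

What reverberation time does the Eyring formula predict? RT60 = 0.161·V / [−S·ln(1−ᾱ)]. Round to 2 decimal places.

S = Σ Sᵢ = 270.0 sq m.
Σ(Sᵢαᵢ) = 81·0.05 + 81·0.62 + 4.8·0.04 + 103.2·0.37 = 92.646.
Mean coefficient ᾱ = A/S = 0.3431.
−S·ln(1−ᾱ) = −270.0 × ln(1 − 0.3431) = 113.460.
V = 9 × 9 × 3 = 243 m³.
T = 0.161·V/[−S·ln(1−ᾱ)] = 0.161·243/113.460 = 0.34 s.

0.34 s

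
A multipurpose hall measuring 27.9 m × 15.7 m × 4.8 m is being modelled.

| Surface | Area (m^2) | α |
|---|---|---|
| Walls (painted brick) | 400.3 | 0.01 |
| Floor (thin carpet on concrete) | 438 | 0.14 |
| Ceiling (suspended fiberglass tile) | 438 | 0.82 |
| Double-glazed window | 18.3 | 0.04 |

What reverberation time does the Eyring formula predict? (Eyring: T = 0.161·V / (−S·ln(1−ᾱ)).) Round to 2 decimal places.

0.66 seconds

Total surface area S = 400.3 + 438 + 438 + 18.3 = 1294.6 m^2.
Absorption A = 400.3·0.01 + 438·0.14 + 438·0.82 + 18.3·0.04 = 425.215 sabins.
ᾱ = 425.215 / 1294.6 = 0.3285.
−S·ln(1−ᾱ) = −1294.6 × ln(1 − 0.3285) = 515.563.
V = 27.9 × 15.7 × 4.8 = 2102.544 m³.
T = 0.161·V/[−S·ln(1−ᾱ)] = 0.161·2102.544/515.563 = 0.66 s.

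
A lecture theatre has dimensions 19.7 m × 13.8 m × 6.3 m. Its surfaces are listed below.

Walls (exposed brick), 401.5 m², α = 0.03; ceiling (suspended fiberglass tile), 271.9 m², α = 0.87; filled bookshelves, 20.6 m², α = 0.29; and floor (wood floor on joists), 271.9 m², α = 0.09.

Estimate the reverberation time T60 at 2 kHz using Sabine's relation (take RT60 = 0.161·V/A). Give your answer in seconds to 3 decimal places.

Total absorption A = 401.5·0.03 + 271.9·0.87 + 20.6·0.29 + 271.9·0.09
  = 12.045 + 236.553 + 5.974 + 24.471 = 279.043 m² sabins.
V = 19.7·13.8·6.3 = 1712.718 m³.
T = 0.161 V/A = 0.161·1712.718/279.043 = 0.988 s.

0.988 seconds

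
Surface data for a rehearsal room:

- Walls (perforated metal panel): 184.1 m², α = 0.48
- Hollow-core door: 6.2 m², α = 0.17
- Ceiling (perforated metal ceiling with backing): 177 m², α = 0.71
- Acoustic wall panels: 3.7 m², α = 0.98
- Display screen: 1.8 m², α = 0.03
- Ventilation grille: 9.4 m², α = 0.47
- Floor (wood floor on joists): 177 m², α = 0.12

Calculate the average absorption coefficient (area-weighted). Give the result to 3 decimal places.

0.437

Total surface area S = 559.2 m².
Σ(Sᵢαᵢ) = 184.1·0.48 + 6.2·0.17 + 177·0.71 + 3.7·0.98 + 1.8·0.03 + 9.4·0.47 + 177·0.12 = 244.430.
ᾱ = A/S = 0.437.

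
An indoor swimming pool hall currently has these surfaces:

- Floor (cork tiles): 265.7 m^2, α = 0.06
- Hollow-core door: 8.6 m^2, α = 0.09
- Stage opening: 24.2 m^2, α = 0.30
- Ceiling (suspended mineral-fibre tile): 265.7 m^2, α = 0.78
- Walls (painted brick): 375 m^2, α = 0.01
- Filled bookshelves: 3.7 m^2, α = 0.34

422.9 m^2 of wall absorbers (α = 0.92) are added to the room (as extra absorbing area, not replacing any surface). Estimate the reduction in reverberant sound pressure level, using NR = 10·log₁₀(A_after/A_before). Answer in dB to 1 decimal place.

Summing Sᵢαᵢ: 15.942 + 0.774 + 7.260 + 207.246 + 3.750 + 1.258 → A_before = 236.230 sabins.
Added absorption = 422.9 × 0.92 = 389.068 sabins.
A_after = 236.230 + 389.068 = 625.298 sabins.
NR = 10·log₁₀(625.298/236.230) = 4.2 dB.

4.2 dB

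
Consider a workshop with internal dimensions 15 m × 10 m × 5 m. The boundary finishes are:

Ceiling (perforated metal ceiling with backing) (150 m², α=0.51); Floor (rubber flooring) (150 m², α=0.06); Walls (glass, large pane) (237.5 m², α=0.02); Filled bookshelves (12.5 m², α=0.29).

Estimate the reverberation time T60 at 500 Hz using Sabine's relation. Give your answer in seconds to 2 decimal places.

Total absorption A = 150·0.51 + 150·0.06 + 237.5·0.02 + 12.5·0.29
  = 76.500 + 9.000 + 4.750 + 3.625 = 93.875 m² sabins.
Volume V = 15 × 10 × 5 = 750 m³.
Sabine: RT60 = 0.161 × 750 / 93.875 = 1.29 s.

1.29 s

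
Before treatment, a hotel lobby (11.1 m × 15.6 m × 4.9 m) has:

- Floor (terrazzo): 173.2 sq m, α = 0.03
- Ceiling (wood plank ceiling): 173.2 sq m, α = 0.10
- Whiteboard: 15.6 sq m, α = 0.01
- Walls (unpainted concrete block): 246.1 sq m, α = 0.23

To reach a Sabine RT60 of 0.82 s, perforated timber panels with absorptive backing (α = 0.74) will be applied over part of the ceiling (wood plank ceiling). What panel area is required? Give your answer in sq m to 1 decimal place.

Equivalent absorption area: A₁ = 173.2*0.03 + 173.2*0.10 + 15.6*0.01 + 246.1*0.23 = 79.275 sq m.
V = 848.484 m³. Target absorption A₂ = 0.161 × 848.484 / 0.82 = 166.593 sabins.
Absorption to add: 166.593 − 79.275 = 87.318 sabins.
Each sq m of panel replacing the ceiling (wood plank ceiling) adds (0.74 − 0.10) = 0.64 sabins.
Area = ΔA/Δα = 87.318/0.64 = 136.4 sq m.

136.4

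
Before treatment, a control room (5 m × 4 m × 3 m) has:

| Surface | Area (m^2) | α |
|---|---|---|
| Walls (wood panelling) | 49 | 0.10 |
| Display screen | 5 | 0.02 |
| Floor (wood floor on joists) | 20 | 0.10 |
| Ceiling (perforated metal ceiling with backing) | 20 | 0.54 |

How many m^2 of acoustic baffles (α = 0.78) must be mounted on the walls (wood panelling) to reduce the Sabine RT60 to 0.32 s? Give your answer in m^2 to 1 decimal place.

18.2

A₁ = Σ Sᵢαᵢ = 49×0.10 + 5×0.02 + 20×0.10 + 20×0.54 = 17.800 sabins.
Required A₂ = 0.161·60/0.32 = 30.188 sabins.
Absorption to add: 30.188 − 17.800 = 12.387 sabins.
Each m^2 of panel replacing the walls (wood panelling) adds (0.78 − 0.10) = 0.68 sabins.
Area = ΔA/Δα = 12.387/0.68 = 18.2 m^2.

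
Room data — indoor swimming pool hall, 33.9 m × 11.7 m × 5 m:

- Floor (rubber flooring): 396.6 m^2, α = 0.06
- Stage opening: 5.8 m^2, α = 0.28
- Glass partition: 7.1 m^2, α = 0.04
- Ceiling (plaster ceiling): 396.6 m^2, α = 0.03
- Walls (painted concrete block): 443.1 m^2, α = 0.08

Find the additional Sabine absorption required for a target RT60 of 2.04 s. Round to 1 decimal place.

83.5 sabins

Total absorption A₁ = 396.6×0.06 + 5.8×0.28 + 7.1×0.04 + 396.6×0.03 + 443.1×0.08
  = 23.796 + 1.624 + 0.284 + 11.898 + 35.448 = 73.050 m^2 sabins.
For T = 2.04 s, need A₂ = 0.161·V/T = 0.161·1983.15/2.04 = 156.513 sabins.
ΔA = A₂ − A₁ = 156.513 − 73.050 = 83.5 sabins.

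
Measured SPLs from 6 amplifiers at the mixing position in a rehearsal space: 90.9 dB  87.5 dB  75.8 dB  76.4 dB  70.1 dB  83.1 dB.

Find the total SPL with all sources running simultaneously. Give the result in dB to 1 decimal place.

Converting to relative power and adding: 10^(90.9/10) + 10^(87.5/10) + 10^(75.8/10) + 10^(76.4/10) + 10^(70.1/10) + 10^(83.1/10) = 2.089e+09.
L_total = 10·log₁₀(2.089e+09) = 93.2 dB.

93.2 dB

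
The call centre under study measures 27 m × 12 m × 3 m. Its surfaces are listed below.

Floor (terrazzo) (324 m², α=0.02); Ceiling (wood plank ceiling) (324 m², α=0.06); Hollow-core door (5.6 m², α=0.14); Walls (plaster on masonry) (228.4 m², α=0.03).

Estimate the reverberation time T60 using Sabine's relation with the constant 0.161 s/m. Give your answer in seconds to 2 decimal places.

4.66 s

A = Σ Sᵢαᵢ = 324*0.02 + 324*0.06 + 5.6*0.14 + 228.4*0.03 = 33.556 sabins.
Room volume: 972 m³.
RT60 = 0.161 · V / A = 0.161 × 972 / 33.556 = 4.66 s.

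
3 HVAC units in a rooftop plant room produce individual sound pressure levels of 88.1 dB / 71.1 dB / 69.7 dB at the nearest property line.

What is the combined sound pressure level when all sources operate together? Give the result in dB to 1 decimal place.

Σ 10^(Lᵢ/10) = 6.679e+08.
L_total = 10·log₁₀(6.679e+08) = 88.2 dB.

88.2 dB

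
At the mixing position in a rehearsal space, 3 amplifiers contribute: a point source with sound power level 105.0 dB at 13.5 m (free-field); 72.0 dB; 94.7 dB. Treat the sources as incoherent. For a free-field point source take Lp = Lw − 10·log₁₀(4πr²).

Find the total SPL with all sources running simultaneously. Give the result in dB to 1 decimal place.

Source at 13.5 m: Lp = 105.0 − 10·log₁₀(4π·13.5²) = 105.0 − 10·log₁₀(2290.221) = 71.4 dB.
Converting to relative power and adding: 10^(71.4/10) + 10^(72.0/10) + 10^(94.7/10) = 2.981e+09.
L_total = 10·log₁₀(2.981e+09) = 94.7 dB.

94.7 dB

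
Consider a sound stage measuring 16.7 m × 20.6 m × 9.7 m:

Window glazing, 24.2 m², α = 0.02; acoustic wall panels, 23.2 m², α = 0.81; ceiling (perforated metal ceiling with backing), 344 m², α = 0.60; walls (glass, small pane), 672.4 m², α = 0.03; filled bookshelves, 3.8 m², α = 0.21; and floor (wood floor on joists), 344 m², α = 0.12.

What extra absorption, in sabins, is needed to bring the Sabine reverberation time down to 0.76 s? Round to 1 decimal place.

A₁ = Σ Sᵢαᵢ = 24.2*0.02 + 23.2*0.81 + 344*0.60 + 672.4*0.03 + 3.8*0.21 + 344*0.12 = 287.926 sabins.
V = 3336.994 m³. Required absorption A₂ = 0.161 × 3336.994 / 0.76 = 706.916 sabins.
ΔA = A₂ − A₁ = 706.916 − 287.926 = 419.0 sabins.

419.0 sabins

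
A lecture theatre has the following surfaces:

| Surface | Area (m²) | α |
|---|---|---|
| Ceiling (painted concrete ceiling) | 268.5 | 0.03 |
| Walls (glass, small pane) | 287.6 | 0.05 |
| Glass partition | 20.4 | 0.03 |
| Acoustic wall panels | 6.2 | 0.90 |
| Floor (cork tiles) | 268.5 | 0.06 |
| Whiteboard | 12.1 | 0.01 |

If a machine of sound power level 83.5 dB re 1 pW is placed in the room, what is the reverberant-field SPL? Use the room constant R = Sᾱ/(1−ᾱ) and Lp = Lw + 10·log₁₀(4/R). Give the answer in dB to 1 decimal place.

72.8 dB

Σ(Sᵢαᵢ) = 268.5·0.03 + 287.6·0.05 + 20.4·0.03 + 6.2·0.90 + 268.5·0.06 + 12.1·0.01 = 44.858; total area S = 863.3 m².
ᾱ = 0.0520, so room constant R = A/(1−ᾱ) = 47.319 m².
Lp = Lw + 10 log₁₀(4/R) = 83.5 -10.73 = 72.8 dB.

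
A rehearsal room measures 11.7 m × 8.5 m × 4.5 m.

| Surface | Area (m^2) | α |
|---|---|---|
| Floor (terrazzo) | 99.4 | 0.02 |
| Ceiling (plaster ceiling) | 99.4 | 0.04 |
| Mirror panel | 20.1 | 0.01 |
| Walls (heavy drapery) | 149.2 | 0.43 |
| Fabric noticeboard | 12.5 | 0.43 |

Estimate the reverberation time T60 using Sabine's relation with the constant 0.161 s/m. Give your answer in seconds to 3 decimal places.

0.952 s

Summing Sᵢαᵢ: 1.988 + 3.976 + 0.201 + 64.156 + 5.375 → A = 75.696 sabins.
Room volume: 447.525 m³.
T = 0.161 V/A = 0.161·447.525/75.696 = 0.952 s.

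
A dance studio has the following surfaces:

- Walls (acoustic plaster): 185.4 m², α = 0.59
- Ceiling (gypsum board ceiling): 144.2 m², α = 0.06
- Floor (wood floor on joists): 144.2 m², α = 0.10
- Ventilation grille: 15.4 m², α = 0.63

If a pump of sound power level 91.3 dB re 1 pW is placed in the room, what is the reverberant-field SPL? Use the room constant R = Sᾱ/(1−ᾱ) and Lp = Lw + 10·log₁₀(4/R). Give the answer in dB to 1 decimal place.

74.3 dB

A = 142.160 sabins; S = 489.2 m².
ᾱ = 0.2906, so room constant R = A/(1−ᾱ) = 200.395 m².
Lp = 91.3 + 10·log₁₀(4/200.395) = 91.3 + (-17.00) = 74.3 dB.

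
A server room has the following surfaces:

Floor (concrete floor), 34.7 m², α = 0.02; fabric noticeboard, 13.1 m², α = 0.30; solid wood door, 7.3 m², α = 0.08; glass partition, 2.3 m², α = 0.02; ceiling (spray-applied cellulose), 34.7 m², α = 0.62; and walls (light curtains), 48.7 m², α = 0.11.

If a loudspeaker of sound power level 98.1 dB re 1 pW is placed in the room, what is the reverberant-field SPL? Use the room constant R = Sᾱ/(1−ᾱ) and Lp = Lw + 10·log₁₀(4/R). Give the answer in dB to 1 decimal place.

A = 32.125 sabins; S = 140.8 m².
ᾱ = 0.2282, so room constant R = A/(1−ᾱ) = 41.623 m².
Lp = Lw + 10 log₁₀(4/R) = 98.1 -10.17 = 87.9 dB.

87.9 dB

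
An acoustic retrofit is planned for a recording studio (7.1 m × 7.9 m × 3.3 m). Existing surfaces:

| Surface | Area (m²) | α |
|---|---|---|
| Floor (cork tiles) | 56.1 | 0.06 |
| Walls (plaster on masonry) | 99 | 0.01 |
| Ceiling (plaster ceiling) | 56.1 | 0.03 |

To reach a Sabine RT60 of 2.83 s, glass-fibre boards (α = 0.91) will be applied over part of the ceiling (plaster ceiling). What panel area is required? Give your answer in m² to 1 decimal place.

Total absorption A₁ = 56.1*0.06 + 99*0.01 + 56.1*0.03
  = 3.366 + 0.990 + 1.683 = 6.039 m² sabins.
Required A₂ = 0.161·185.097/2.83 = 10.530 sabins.
Absorption to add: 10.530 − 6.039 = 4.491 sabins.
Net gain per m²: Δα = 0.91 − 0.03 = 0.88.
Area = ΔA/Δα = 4.491/0.88 = 5.1 m².

5.1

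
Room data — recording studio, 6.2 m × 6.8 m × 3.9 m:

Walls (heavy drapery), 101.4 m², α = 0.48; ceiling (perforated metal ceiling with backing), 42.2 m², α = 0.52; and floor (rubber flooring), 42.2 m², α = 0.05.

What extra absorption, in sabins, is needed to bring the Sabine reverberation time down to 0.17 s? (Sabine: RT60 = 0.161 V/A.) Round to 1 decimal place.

83.0 sabins

Equivalent absorption area: A₁ = 101.4×0.48 + 42.2×0.52 + 42.2×0.05 = 72.726 m².
For T = 0.17 s, need A₂ = 0.161·V/T = 0.161·164.424/0.17 = 155.719 sabins.
ΔA = A₂ − A₁ = 155.719 − 72.726 = 83.0 sabins.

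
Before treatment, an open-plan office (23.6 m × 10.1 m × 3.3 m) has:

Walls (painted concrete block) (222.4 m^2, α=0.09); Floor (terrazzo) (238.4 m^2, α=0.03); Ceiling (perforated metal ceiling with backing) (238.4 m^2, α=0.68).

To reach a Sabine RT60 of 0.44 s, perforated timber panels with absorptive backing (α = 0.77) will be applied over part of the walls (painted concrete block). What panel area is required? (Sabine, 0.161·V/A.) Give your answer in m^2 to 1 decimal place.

Equivalent absorption area: A₁ = 222.4*0.09 + 238.4*0.03 + 238.4*0.68 = 189.280 m^2.
Required A₂ = 0.161·786.588/0.44 = 287.820 sabins.
Absorption to add: 287.820 − 189.280 = 98.540 sabins.
Each m^2 of panel replacing the walls (painted concrete block) adds (0.77 − 0.09) = 0.68 sabins.
Panel area = 98.540 / 0.68 = 144.9 m^2.

144.9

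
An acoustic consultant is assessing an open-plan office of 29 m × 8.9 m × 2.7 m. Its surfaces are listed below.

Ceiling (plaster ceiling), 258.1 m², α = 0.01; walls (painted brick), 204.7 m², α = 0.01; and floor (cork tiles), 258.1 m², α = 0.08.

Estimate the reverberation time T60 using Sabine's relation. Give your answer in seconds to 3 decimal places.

Equivalent absorption area: A = 258.1·0.01 + 204.7·0.01 + 258.1·0.08 = 25.276 m².
Room volume: 696.87 m³.
Sabine: RT60 = 0.161 × 696.87 / 25.276 = 4.439 s.

4.439 s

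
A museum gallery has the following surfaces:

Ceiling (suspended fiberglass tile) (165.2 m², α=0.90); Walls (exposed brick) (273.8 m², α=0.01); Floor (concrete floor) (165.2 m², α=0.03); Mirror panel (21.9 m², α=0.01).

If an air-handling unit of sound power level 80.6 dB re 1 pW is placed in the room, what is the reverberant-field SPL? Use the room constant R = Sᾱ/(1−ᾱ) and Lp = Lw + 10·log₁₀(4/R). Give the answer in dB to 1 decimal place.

63.4 dB

A = 156.593 sabins; S = 626.1 m².
ᾱ = 0.2501, so room constant R = A/(1−ᾱ) = 208.819 m².
Lp = 80.6 + 10·log₁₀(4/208.819) = 80.6 + (-17.18) = 63.4 dB.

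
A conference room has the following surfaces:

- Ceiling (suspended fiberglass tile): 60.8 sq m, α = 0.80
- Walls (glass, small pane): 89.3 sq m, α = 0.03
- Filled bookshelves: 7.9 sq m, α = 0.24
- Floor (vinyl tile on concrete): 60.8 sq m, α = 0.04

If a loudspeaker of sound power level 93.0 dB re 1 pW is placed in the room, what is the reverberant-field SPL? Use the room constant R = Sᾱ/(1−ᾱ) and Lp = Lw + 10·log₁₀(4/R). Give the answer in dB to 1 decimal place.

Σ(Sᵢαᵢ) = 60.8·0.80 + 89.3·0.03 + 7.9·0.24 + 60.8·0.04 = 55.647; total area S = 218.8 sq m.
ᾱ = 55.647/218.8 = 0.2543; R = Sᾱ/(1−ᾱ) = 55.647/(1−0.2543) = 74.624 sq m.
Lp = Lw + 10 log₁₀(4/R) = 93.0 -12.71 = 80.3 dB.

80.3 dB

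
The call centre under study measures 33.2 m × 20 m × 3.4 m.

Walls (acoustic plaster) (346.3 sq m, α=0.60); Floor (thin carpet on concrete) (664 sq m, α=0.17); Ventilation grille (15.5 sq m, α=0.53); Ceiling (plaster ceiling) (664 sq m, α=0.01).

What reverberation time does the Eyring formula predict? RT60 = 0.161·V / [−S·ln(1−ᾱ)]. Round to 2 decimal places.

0.97 s

Total surface area S = 346.3 + 664 + 15.5 + 664 = 1689.8 sq m.
Absorption A = 346.3×0.60 + 664×0.17 + 15.5×0.53 + 664×0.01 = 335.515 sabins.
ᾱ = 335.515 / 1689.8 = 0.1986.
Eyring denominator: −S ln(1−ᾱ) = 374.113.
V = 33.2 × 20 × 3.4 = 2257.6 m³.
RT60 = 0.161 × 2257.6 / 374.113 = 0.97 s.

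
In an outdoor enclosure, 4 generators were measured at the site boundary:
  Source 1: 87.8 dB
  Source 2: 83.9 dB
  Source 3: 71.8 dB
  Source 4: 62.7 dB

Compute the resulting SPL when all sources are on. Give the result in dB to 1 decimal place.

89.4 dB

Converting to relative power and adding: 10^(87.8/10) + 10^(83.9/10) + 10^(71.8/10) + 10^(62.7/10) = 8.65e+08.
Back to dB: 10·log₁₀ Σ = 89.4 dB.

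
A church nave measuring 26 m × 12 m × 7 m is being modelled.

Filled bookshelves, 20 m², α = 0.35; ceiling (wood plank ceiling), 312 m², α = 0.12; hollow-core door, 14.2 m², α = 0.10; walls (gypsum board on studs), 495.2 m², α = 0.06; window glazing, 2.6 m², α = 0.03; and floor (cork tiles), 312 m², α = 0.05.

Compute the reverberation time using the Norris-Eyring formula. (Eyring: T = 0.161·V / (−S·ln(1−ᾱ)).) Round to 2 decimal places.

S = Σ Sᵢ = 1156.0 m².
Σ(Sᵢαᵢ) = 20×0.35 + 312×0.12 + 14.2×0.10 + 495.2×0.06 + 2.6×0.03 + 312×0.05 = 91.250.
ᾱ = 91.250 / 1156.0 = 0.0789.
−S·ln(1−ᾱ) = −1156.0 × ln(1 − 0.0789) = 95.008.
V = 26 × 12 × 7 = 2184 m³.
T = 0.161·V/[−S·ln(1−ᾱ)] = 0.161·2184/95.008 = 3.70 s.

3.70 s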